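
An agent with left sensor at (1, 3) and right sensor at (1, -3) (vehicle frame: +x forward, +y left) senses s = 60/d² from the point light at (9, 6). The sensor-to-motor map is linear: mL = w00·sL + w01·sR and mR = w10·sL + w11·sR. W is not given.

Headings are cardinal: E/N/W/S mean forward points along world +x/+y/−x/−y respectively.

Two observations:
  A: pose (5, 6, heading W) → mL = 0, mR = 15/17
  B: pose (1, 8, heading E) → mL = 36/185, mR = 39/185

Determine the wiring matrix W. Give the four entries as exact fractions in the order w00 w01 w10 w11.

obs A: pose=(5,6,W) → sL=30/17, sR=30/17, mL=0, mR=15/17
obs B: pose=(1,8,E) → sL=30/37, sR=6/5, mL=36/185, mR=39/185
sensor matrix S = [[30/17, 30/17], [30/37, 6/5]]; det S = 432/629
solve [mL_A; mL_B] = S·[w00; w01] and [mR_A; mR_B] = S·[w10; w11]:
  w00 = -1/2, w01 = 1/2, w10 = 1, w11 = -1/2

-1/2 1/2 1 -1/2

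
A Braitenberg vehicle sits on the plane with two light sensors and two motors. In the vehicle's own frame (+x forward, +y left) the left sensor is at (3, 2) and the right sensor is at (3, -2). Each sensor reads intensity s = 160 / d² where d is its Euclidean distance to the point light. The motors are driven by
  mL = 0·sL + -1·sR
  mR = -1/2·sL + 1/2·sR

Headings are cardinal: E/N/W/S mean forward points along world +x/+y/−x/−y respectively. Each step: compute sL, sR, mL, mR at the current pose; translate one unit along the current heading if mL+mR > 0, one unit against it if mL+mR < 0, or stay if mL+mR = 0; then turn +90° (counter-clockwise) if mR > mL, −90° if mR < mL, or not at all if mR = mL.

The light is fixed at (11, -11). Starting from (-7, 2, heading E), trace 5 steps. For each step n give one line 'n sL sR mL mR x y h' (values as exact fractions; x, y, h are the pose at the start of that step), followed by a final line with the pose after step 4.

0 16/45 80/173 -80/173 416/7785 -7 2 E
1 160/697 32/109 -32/109 2432/75973 -8 2 N
2 20/73 4/17 -4/17 -24/1241 -8 1 W
3 160/337 160/481 -160/481 -11520/162097 -7 1 S
4 16/45 80/173 -80/173 416/7785 -7 2 E
final -8 2 N

n=0: pose=(-7,2,E); sL=16/45, sR=80/173; mL=-80/173, mR=416/7785; mL+mR=-3184/7785 → advance -1; mR−mL=4016/7785 → turn +1·90°
n=1: pose=(-8,2,N); sL=160/697, sR=32/109; mL=-32/109, mR=2432/75973; mL+mR=-19872/75973 → advance -1; mR−mL=24736/75973 → turn +1·90°
n=2: pose=(-8,1,W); sL=20/73, sR=4/17; mL=-4/17, mR=-24/1241; mL+mR=-316/1241 → advance -1; mR−mL=268/1241 → turn +1·90°
n=3: pose=(-7,1,S); sL=160/337, sR=160/481; mL=-160/481, mR=-11520/162097; mL+mR=-65440/162097 → advance -1; mR−mL=42400/162097 → turn +1·90°
n=4: pose=(-7,2,E); sL=16/45, sR=80/173; mL=-80/173, mR=416/7785; mL+mR=-3184/7785 → advance -1; mR−mL=4016/7785 → turn +1·90°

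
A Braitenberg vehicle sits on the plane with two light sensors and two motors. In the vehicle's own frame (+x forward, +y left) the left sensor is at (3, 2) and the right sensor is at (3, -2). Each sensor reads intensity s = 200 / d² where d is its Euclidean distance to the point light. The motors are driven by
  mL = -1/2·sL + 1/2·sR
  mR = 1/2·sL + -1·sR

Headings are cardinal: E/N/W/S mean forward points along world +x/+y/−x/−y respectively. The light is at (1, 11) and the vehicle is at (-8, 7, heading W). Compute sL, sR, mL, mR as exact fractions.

10/9 50/37 40/333 -265/333

left sensor world pos  = (-11, 5); dL² = 180
right sensor world pos = (-11, 9); dR² = 148
sL = 200/180 = 10/9
sR = 200/148 = 50/37
mL = -1/2·sL + 1/2·sR = 40/333
mR = 1/2·sL + -1·sR = -265/333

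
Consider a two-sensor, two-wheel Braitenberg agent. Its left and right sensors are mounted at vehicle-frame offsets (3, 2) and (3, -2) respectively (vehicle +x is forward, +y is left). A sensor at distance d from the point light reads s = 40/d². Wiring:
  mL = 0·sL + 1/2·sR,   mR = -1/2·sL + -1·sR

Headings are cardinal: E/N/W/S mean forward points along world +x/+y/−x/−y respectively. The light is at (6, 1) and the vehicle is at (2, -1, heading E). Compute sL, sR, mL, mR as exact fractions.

left sensor world pos  = (5, 1); dL² = 1
right sensor world pos = (5, -3); dR² = 17
sL = 40/1 = 40
sR = 40/17 = 40/17
mL = 0·sL + 1/2·sR = 20/17
mR = -1/2·sL + -1·sR = -380/17

40 40/17 20/17 -380/17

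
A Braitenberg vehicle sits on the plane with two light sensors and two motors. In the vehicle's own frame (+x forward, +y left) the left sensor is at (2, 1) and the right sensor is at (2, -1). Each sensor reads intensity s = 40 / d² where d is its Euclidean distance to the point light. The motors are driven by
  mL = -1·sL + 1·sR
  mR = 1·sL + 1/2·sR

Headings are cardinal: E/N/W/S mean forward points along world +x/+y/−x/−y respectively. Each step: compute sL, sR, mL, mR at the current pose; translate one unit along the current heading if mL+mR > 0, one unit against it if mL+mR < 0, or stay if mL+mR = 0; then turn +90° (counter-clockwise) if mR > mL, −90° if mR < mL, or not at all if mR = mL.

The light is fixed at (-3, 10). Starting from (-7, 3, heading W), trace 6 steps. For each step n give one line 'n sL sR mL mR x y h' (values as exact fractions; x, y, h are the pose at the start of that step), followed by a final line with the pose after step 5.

0 2/5 5/9 7/45 61/90 -7 3 W
1 40/97 40/117 -800/11349 6620/11349 -8 3 S
2 20/29 4/9 -64/261 238/261 -8 2 E
3 40/61 8/9 128/549 604/549 -7 2 N
4 2/5 5/9 7/45 61/90 -7 3 W
5 40/97 40/117 -800/11349 6620/11349 -8 3 S
final -8 2 E

n=0: pose=(-7,3,W); sL=2/5, sR=5/9; mL=7/45, mR=61/90; mL+mR=5/6 → advance +1; mR−mL=47/90 → turn +1·90°
n=1: pose=(-8,3,S); sL=40/97, sR=40/117; mL=-800/11349, mR=6620/11349; mL+mR=20/39 → advance +1; mR−mL=7420/11349 → turn +1·90°
n=2: pose=(-8,2,E); sL=20/29, sR=4/9; mL=-64/261, mR=238/261; mL+mR=2/3 → advance +1; mR−mL=302/261 → turn +1·90°
n=3: pose=(-7,2,N); sL=40/61, sR=8/9; mL=128/549, mR=604/549; mL+mR=4/3 → advance +1; mR−mL=476/549 → turn +1·90°
n=4: pose=(-7,3,W); sL=2/5, sR=5/9; mL=7/45, mR=61/90; mL+mR=5/6 → advance +1; mR−mL=47/90 → turn +1·90°
n=5: pose=(-8,3,S); sL=40/97, sR=40/117; mL=-800/11349, mR=6620/11349; mL+mR=20/39 → advance +1; mR−mL=7420/11349 → turn +1·90°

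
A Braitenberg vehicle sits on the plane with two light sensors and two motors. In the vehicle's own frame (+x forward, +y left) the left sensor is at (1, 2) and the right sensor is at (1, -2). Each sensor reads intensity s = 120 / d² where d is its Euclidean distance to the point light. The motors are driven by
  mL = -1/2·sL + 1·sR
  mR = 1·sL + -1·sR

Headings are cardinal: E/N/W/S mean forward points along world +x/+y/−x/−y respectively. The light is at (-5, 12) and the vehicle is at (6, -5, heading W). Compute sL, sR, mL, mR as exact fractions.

left sensor world pos  = (5, -7); dL² = 461
right sensor world pos = (5, -3); dR² = 325
sL = 120/461 = 120/461
sR = 120/325 = 24/65
mL = -1/2·sL + 1·sR = 7164/29965
mR = 1·sL + -1·sR = -3264/29965

120/461 24/65 7164/29965 -3264/29965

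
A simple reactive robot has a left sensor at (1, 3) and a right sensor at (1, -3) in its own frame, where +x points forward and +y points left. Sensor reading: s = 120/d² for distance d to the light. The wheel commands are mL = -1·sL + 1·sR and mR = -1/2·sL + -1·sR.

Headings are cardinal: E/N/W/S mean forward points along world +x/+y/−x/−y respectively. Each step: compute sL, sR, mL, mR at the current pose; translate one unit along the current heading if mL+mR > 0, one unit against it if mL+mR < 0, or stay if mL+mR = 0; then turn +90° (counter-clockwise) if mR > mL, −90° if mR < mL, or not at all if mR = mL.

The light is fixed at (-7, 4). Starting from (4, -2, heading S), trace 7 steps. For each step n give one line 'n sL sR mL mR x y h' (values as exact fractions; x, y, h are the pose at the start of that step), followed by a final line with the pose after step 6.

0 24/49 120/113 3168/5537 -7236/5537 4 -2 S
1 30/41 15/13 225/533 -810/533 4 -1 W
2 120/97 120/241 -17280/23377 -26100/23377 5 -1 N
3 60/89 12/25 -432/2225 -1818/2225 5 -2 E
4 24/49 120/113 3168/5537 -7236/5537 4 -2 S
5 30/41 15/13 225/533 -810/533 4 -1 W
6 120/97 120/241 -17280/23377 -26100/23377 5 -1 N
final 5 -2 E

n=0: pose=(4,-2,S); sL=24/49, sR=120/113; mL=3168/5537, mR=-7236/5537; mL+mR=-36/49 → advance -1; mR−mL=-10404/5537 → turn -1·90°
n=1: pose=(4,-1,W); sL=30/41, sR=15/13; mL=225/533, mR=-810/533; mL+mR=-45/41 → advance -1; mR−mL=-1035/533 → turn -1·90°
n=2: pose=(5,-1,N); sL=120/97, sR=120/241; mL=-17280/23377, mR=-26100/23377; mL+mR=-180/97 → advance -1; mR−mL=-8820/23377 → turn -1·90°
n=3: pose=(5,-2,E); sL=60/89, sR=12/25; mL=-432/2225, mR=-1818/2225; mL+mR=-90/89 → advance -1; mR−mL=-1386/2225 → turn -1·90°
n=4: pose=(4,-2,S); sL=24/49, sR=120/113; mL=3168/5537, mR=-7236/5537; mL+mR=-36/49 → advance -1; mR−mL=-10404/5537 → turn -1·90°
n=5: pose=(4,-1,W); sL=30/41, sR=15/13; mL=225/533, mR=-810/533; mL+mR=-45/41 → advance -1; mR−mL=-1035/533 → turn -1·90°
n=6: pose=(5,-1,N); sL=120/97, sR=120/241; mL=-17280/23377, mR=-26100/23377; mL+mR=-180/97 → advance -1; mR−mL=-8820/23377 → turn -1·90°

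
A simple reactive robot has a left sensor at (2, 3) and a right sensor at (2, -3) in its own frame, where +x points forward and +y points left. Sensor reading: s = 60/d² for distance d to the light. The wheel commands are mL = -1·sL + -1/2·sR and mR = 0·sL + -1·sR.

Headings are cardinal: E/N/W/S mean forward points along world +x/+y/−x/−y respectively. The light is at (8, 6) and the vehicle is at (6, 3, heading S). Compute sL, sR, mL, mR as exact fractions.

30/13 6/5 -189/65 -6/5

left sensor world pos  = (9, 1); dL² = 26
right sensor world pos = (3, 1); dR² = 50
sL = 60/26 = 30/13
sR = 60/50 = 6/5
mL = -1·sL + -1/2·sR = -189/65
mR = 0·sL + -1·sR = -6/5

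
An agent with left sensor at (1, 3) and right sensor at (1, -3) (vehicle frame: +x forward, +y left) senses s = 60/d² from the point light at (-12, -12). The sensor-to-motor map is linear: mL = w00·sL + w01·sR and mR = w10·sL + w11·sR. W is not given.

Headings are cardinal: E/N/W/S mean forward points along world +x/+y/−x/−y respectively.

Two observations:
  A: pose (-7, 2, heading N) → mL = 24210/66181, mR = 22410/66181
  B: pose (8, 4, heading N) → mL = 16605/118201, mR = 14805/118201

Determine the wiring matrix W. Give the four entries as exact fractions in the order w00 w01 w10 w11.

obs A: pose=(-7,2,N) → sL=60/229, sR=60/289, mL=24210/66181, mR=22410/66181
obs B: pose=(8,4,N) → sL=30/289, sR=30/409, mL=16605/118201, mR=14805/118201
sensor matrix S = [[60/229, 60/289], [30/289, 30/409]]; det S = -18252000/7822660381
solve [mL_A; mL_B] = S·[w00; w01] and [mR_A; mR_B] = S·[w10; w11]:
  w00 = 1, w01 = 1/2, w10 = 1/2, w11 = 1

1 1/2 1/2 1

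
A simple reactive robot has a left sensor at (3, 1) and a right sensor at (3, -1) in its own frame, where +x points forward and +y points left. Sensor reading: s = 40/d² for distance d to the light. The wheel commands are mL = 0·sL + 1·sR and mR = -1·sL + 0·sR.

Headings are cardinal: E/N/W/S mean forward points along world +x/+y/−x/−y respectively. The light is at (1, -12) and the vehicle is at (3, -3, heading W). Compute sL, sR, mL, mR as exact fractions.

8/13 40/101 40/101 -8/13

left sensor world pos  = (0, -4); dL² = 65
right sensor world pos = (0, -2); dR² = 101
sL = 40/65 = 8/13
sR = 40/101 = 40/101
mL = 0·sL + 1·sR = 40/101
mR = -1·sL + 0·sR = -8/13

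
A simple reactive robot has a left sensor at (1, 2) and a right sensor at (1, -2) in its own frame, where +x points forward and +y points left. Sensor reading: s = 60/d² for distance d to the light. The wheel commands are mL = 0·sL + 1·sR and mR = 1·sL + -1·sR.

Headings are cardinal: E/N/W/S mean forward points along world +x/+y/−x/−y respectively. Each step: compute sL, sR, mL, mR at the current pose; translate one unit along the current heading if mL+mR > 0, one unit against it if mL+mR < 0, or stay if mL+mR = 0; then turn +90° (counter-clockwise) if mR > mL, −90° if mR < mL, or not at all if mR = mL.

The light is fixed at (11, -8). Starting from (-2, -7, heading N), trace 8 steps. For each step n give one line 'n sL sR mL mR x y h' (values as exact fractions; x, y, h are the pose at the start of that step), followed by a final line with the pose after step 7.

n=0: pose=(-2,-7,N); sL=60/229, sR=12/25; mL=12/25, mR=-1248/5725; mL+mR=60/229 → advance +1; mR−mL=-3996/5725 → turn -1·90°
n=1: pose=(-2,-6,E); sL=3/8, sR=5/12; mL=5/12, mR=-1/24; mL+mR=3/8 → advance +1; mR−mL=-11/24 → turn -1·90°
n=2: pose=(-1,-6,S); sL=60/101, sR=60/197; mL=60/197, mR=5760/19897; mL+mR=60/101 → advance +1; mR−mL=-300/19897 → turn -1·90°
n=3: pose=(-1,-7,W); sL=6/17, sR=30/89; mL=30/89, mR=24/1513; mL+mR=6/17 → advance +1; mR−mL=-486/1513 → turn -1·90°
n=4: pose=(-2,-7,N); sL=60/229, sR=12/25; mL=12/25, mR=-1248/5725; mL+mR=60/229 → advance +1; mR−mL=-3996/5725 → turn -1·90°
n=5: pose=(-2,-6,E); sL=3/8, sR=5/12; mL=5/12, mR=-1/24; mL+mR=3/8 → advance +1; mR−mL=-11/24 → turn -1·90°
n=6: pose=(-1,-6,S); sL=60/101, sR=60/197; mL=60/197, mR=5760/19897; mL+mR=60/101 → advance +1; mR−mL=-300/19897 → turn -1·90°
n=7: pose=(-1,-7,W); sL=6/17, sR=30/89; mL=30/89, mR=24/1513; mL+mR=6/17 → advance +1; mR−mL=-486/1513 → turn -1·90°

0 60/229 12/25 12/25 -1248/5725 -2 -7 N
1 3/8 5/12 5/12 -1/24 -2 -6 E
2 60/101 60/197 60/197 5760/19897 -1 -6 S
3 6/17 30/89 30/89 24/1513 -1 -7 W
4 60/229 12/25 12/25 -1248/5725 -2 -7 N
5 3/8 5/12 5/12 -1/24 -2 -6 E
6 60/101 60/197 60/197 5760/19897 -1 -6 S
7 6/17 30/89 30/89 24/1513 -1 -7 W
final -2 -7 N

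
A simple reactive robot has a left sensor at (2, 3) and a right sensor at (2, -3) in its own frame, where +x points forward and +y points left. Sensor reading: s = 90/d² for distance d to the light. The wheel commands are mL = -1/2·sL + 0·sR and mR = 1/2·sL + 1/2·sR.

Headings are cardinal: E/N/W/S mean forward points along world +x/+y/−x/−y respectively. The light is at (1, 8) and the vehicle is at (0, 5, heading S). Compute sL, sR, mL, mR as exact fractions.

left sensor world pos  = (3, 3); dL² = 29
right sensor world pos = (-3, 3); dR² = 41
sL = 90/29 = 90/29
sR = 90/41 = 90/41
mL = -1/2·sL + 0·sR = -45/29
mR = 1/2·sL + 1/2·sR = 3150/1189

90/29 90/41 -45/29 3150/1189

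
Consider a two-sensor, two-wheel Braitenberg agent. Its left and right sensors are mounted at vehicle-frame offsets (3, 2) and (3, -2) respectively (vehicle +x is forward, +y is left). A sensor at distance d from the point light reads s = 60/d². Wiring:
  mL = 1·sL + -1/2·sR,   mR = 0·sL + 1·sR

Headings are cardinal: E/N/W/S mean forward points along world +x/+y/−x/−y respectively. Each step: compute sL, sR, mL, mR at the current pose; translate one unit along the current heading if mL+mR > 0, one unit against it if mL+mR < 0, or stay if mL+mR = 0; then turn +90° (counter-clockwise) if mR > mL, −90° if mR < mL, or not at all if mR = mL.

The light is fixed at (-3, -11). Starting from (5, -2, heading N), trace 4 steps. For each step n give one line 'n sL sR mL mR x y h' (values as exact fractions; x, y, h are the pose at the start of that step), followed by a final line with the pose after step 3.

n=0: pose=(5,-2,N); sL=1/3, sR=15/61; mL=77/366, mR=15/61; mL+mR=167/366 → advance +1; mR−mL=13/366 → turn +1·90°
n=1: pose=(5,-1,W); sL=60/89, sR=60/169; mL=7470/15041, mR=60/169; mL+mR=12810/15041 → advance +1; mR−mL=-2130/15041 → turn -1·90°
n=2: pose=(4,-1,N); sL=30/97, sR=6/25; mL=459/2425, mR=6/25; mL+mR=1041/2425 → advance +1; mR−mL=123/2425 → turn +1·90°
n=3: pose=(4,0,W); sL=60/97, sR=12/37; mL=1638/3589, mR=12/37; mL+mR=2802/3589 → advance +1; mR−mL=-474/3589 → turn -1·90°

0 1/3 15/61 77/366 15/61 5 -2 N
1 60/89 60/169 7470/15041 60/169 5 -1 W
2 30/97 6/25 459/2425 6/25 4 -1 N
3 60/97 12/37 1638/3589 12/37 4 0 W
final 3 0 N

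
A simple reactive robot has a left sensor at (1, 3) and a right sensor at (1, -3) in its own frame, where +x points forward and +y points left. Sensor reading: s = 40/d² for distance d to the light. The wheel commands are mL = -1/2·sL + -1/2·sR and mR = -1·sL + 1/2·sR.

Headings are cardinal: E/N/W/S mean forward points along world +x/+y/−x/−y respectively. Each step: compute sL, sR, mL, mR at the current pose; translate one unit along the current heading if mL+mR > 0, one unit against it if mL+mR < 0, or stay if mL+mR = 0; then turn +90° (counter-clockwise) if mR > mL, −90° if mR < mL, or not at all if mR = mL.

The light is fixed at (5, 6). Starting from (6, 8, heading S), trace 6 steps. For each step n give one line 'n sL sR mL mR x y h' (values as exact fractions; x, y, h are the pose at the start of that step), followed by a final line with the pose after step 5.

n=0: pose=(6,8,S); sL=40/17, sR=8; mL=-88/17, mR=28/17; mL+mR=-60/17 → advance -1; mR−mL=116/17 → turn +1·90°
n=1: pose=(6,9,E); sL=1, sR=10; mL=-11/2, mR=4; mL+mR=-3/2 → advance -1; mR−mL=19/2 → turn +1·90°
n=2: pose=(5,9,N); sL=8/5, sR=8/5; mL=-8/5, mR=-4/5; mL+mR=-12/5 → advance -1; mR−mL=4/5 → turn +1·90°
n=3: pose=(5,8,W); sL=20, sR=20/13; mL=-140/13, mR=-250/13; mL+mR=-30 → advance -1; mR−mL=-110/13 → turn -1·90°
n=4: pose=(6,8,N); sL=40/13, sR=8/5; mL=-152/65, mR=-148/65; mL+mR=-60/13 → advance -1; mR−mL=4/65 → turn +1·90°
n=5: pose=(6,7,W); sL=10, sR=5/2; mL=-25/4, mR=-35/4; mL+mR=-15 → advance -1; mR−mL=-5/2 → turn -1·90°

0 40/17 8 -88/17 28/17 6 8 S
1 1 10 -11/2 4 6 9 E
2 8/5 8/5 -8/5 -4/5 5 9 N
3 20 20/13 -140/13 -250/13 5 8 W
4 40/13 8/5 -152/65 -148/65 6 8 N
5 10 5/2 -25/4 -35/4 6 7 W
final 7 7 N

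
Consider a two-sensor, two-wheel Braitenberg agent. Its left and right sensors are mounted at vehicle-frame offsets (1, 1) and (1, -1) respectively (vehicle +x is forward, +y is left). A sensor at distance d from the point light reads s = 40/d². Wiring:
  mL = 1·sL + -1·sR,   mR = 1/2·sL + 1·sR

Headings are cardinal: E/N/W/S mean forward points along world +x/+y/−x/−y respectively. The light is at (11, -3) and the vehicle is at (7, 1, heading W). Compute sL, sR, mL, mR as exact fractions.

20/17 4/5 32/85 118/85

left sensor world pos  = (6, 0); dL² = 34
right sensor world pos = (6, 2); dR² = 50
sL = 40/34 = 20/17
sR = 40/50 = 4/5
mL = 1·sL + -1·sR = 32/85
mR = 1/2·sL + 1·sR = 118/85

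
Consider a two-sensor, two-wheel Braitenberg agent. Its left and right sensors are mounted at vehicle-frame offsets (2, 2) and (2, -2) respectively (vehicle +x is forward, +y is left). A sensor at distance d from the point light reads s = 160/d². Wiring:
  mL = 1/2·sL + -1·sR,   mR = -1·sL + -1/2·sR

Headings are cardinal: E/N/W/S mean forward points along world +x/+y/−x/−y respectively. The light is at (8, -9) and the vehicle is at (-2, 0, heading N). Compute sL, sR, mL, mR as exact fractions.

left sensor world pos  = (-4, 2); dL² = 265
right sensor world pos = (0, 2); dR² = 185
sL = 160/265 = 32/53
sR = 160/185 = 32/37
mL = 1/2·sL + -1·sR = -1104/1961
mR = -1·sL + -1/2·sR = -2032/1961

32/53 32/37 -1104/1961 -2032/1961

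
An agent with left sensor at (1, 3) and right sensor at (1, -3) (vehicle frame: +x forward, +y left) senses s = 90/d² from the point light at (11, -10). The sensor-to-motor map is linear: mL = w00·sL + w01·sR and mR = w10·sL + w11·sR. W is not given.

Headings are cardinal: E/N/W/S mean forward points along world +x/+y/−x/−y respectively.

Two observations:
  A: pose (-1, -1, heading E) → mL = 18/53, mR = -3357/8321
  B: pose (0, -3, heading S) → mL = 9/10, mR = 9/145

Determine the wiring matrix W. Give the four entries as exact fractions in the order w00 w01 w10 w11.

obs A: pose=(-1,-1,E) → sL=18/53, sR=90/157, mL=18/53, mR=-3357/8321
obs B: pose=(0,-3,S) → sL=9/10, sR=45/116, mL=9/10, mR=9/145
sensor matrix S = [[18/53, 90/157], [9/10, 45/116]]; det S = -185409/482618
solve [mL_A; mL_B] = S·[w00; w01] and [mR_A; mR_B] = S·[w10; w11]:
  w00 = 1, w01 = 0, w10 = 1/2, w11 = -1

1 0 1/2 -1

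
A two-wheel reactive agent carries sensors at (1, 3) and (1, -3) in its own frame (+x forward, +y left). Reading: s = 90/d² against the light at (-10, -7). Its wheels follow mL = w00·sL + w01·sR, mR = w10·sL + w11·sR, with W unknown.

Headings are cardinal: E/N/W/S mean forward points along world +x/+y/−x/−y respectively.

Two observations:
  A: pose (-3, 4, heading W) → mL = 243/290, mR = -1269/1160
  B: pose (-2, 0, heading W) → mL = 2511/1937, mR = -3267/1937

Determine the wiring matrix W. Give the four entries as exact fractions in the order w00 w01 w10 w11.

obs A: pose=(-3,4,W) → sL=9/10, sR=45/116, mL=243/290, mR=-1269/1160
obs B: pose=(-2,0,W) → sL=18/13, sR=90/149, mL=2511/1937, mR=-3267/1937
sensor matrix S = [[9/10, 45/116], [18/13, 90/149]]; det S = 729/112346
solve [mL_A; mL_B] = S·[w00; w01] and [mR_A; mR_B] = S·[w10; w11]:
  w00 = 1/2, w01 = 1, w10 = -1, w11 = -1/2

1/2 1 -1 -1/2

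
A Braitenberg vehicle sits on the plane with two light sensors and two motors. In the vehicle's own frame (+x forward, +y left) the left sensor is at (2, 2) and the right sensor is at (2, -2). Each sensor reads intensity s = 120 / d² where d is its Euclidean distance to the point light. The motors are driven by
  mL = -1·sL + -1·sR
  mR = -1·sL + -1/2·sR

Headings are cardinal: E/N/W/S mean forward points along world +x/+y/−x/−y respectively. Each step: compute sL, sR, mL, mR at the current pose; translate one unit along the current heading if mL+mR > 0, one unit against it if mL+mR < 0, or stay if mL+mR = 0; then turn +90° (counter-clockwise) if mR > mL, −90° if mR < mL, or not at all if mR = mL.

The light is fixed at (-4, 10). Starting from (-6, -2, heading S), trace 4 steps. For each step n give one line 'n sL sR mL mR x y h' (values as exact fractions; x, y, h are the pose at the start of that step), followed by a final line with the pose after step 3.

n=0: pose=(-6,-2,S); sL=30/49, sR=30/53; mL=-3060/2597, mR=-2325/2597; mL+mR=-5385/2597 → advance -1; mR−mL=15/53 → turn +1·90°
n=1: pose=(-6,-1,E); sL=40/27, sR=120/169; mL=-10000/4563, mR=-8380/4563; mL+mR=-18380/4563 → advance -1; mR−mL=60/169 → turn +1·90°
n=2: pose=(-7,-1,N); sL=60/53, sR=60/41; mL=-5640/2173, mR=-4050/2173; mL+mR=-9690/2173 → advance -1; mR−mL=30/41 → turn +1·90°
n=3: pose=(-7,-2,W); sL=120/221, sR=24/25; mL=-8304/5525, mR=-5652/5525; mL+mR=-13956/5525 → advance -1; mR−mL=12/25 → turn +1·90°

0 30/49 30/53 -3060/2597 -2325/2597 -6 -2 S
1 40/27 120/169 -10000/4563 -8380/4563 -6 -1 E
2 60/53 60/41 -5640/2173 -4050/2173 -7 -1 N
3 120/221 24/25 -8304/5525 -5652/5525 -7 -2 W
final -6 -2 S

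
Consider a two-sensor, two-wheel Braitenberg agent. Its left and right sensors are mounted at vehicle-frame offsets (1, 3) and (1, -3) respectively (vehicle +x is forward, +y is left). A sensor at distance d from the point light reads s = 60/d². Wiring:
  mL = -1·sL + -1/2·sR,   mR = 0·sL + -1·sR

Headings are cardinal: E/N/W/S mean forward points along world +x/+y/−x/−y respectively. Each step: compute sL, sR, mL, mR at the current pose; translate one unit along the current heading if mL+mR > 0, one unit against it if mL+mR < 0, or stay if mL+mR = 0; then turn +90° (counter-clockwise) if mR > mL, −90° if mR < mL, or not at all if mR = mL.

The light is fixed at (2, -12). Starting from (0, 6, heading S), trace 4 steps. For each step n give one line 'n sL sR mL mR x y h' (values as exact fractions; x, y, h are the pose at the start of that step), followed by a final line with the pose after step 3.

n=0: pose=(0,6,S); sL=6/29, sR=30/157; mL=-1377/4553, mR=-30/157; mL+mR=-2247/4553 → advance -1; mR−mL=507/4553 → turn +1·90°
n=1: pose=(0,7,E); sL=12/97, sR=60/257; mL=-5994/24929, mR=-60/257; mL+mR=-11814/24929 → advance -1; mR−mL=174/24929 → turn +1·90°
n=2: pose=(-1,7,N); sL=15/109, sR=3/20; mL=-927/4360, mR=-3/20; mL+mR=-1581/4360 → advance -1; mR−mL=273/4360 → turn +1·90°
n=3: pose=(-1,6,W); sL=60/241, sR=60/457; mL=-34650/110137, mR=-60/457; mL+mR=-49110/110137 → advance -1; mR−mL=20190/110137 → turn +1·90°

0 6/29 30/157 -1377/4553 -30/157 0 6 S
1 12/97 60/257 -5994/24929 -60/257 0 7 E
2 15/109 3/20 -927/4360 -3/20 -1 7 N
3 60/241 60/457 -34650/110137 -60/457 -1 6 W
final 0 6 S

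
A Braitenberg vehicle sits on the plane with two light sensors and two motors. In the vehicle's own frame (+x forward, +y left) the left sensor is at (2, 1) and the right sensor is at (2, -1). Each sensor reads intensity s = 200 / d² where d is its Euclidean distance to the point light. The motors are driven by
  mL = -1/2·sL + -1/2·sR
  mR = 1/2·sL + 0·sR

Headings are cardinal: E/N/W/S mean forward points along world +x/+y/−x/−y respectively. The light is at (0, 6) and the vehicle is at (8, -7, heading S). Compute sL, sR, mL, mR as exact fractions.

100/153 100/137 -14500/20961 50/153

left sensor world pos  = (9, -9); dL² = 306
right sensor world pos = (7, -9); dR² = 274
sL = 200/306 = 100/153
sR = 200/274 = 100/137
mL = -1/2·sL + -1/2·sR = -14500/20961
mR = 1/2·sL + 0·sR = 50/153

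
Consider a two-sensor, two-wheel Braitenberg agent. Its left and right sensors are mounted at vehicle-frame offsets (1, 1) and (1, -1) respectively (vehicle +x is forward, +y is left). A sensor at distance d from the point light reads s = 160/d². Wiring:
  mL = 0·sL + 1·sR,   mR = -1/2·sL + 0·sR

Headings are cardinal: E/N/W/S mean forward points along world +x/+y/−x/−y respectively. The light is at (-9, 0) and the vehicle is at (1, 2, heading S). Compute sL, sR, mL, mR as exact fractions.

80/61 80/41 80/41 -40/61

left sensor world pos  = (2, 1); dL² = 122
right sensor world pos = (0, 1); dR² = 82
sL = 160/122 = 80/61
sR = 160/82 = 80/41
mL = 0·sL + 1·sR = 80/41
mR = -1/2·sL + 0·sR = -40/61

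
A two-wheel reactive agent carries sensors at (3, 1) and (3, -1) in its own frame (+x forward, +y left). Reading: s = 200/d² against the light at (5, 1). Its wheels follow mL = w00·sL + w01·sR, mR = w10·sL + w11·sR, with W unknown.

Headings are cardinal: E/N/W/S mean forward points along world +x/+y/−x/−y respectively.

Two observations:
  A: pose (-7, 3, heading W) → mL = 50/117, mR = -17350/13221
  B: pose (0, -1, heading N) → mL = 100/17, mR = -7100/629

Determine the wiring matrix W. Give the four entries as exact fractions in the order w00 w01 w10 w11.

obs A: pose=(-7,3,W) → sL=100/113, sR=100/117, mL=50/117, mR=-17350/13221
obs B: pose=(0,-1,N) → sL=200/37, sR=200/17, mL=100/17, mR=-7100/629
sensor matrix S = [[100/113, 100/117], [200/37, 200/17]]; det S = 48160000/8316009
solve [mL_A; mL_B] = S·[w00; w01] and [mR_A; mR_B] = S·[w10; w11]:
  w00 = 0, w01 = 1/2, w10 = -1, w11 = -1/2

0 1/2 -1 -1/2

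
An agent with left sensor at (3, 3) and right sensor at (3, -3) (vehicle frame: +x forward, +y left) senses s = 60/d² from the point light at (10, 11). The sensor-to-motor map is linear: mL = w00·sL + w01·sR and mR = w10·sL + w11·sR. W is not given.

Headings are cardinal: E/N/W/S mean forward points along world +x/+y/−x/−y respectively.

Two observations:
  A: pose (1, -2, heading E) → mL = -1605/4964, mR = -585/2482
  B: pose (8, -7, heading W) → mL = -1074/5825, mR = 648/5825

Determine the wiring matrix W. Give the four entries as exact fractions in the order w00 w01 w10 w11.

-1/2 -1/2 -1 1

obs A: pose=(1,-2,E) → sL=15/34, sR=15/73, mL=-1605/4964, mR=-585/2482
obs B: pose=(8,-7,W) → sL=30/233, sR=6/25, mL=-1074/5825, mR=648/5825
sensor matrix S = [[15/34, 15/73], [30/233, 6/25]]; det S = 114831/1445765
solve [mL_A; mL_B] = S·[w00; w01] and [mR_A; mR_B] = S·[w10; w11]:
  w00 = -1/2, w01 = -1/2, w10 = -1, w11 = 1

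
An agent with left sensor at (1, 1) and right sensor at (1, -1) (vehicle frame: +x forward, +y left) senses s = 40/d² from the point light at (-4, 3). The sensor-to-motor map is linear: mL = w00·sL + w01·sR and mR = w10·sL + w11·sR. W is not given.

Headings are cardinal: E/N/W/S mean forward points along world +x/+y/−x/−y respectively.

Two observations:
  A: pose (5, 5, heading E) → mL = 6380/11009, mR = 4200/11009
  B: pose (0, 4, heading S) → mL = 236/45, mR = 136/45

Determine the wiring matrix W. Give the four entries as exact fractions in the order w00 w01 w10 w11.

obs A: pose=(5,5,E) → sL=40/109, sR=40/101, mL=6380/11009, mR=4200/11009
obs B: pose=(0,4,S) → sL=8/5, sR=40/9, mL=236/45, mR=136/45
sensor matrix S = [[40/109, 40/101], [8/5, 40/9]]; det S = 98816/99081
solve [mL_A; mL_B] = S·[w00; w01] and [mR_A; mR_B] = S·[w10; w11]:
  w00 = 1/2, w01 = 1, w10 = 1/2, w11 = 1/2

1/2 1 1/2 1/2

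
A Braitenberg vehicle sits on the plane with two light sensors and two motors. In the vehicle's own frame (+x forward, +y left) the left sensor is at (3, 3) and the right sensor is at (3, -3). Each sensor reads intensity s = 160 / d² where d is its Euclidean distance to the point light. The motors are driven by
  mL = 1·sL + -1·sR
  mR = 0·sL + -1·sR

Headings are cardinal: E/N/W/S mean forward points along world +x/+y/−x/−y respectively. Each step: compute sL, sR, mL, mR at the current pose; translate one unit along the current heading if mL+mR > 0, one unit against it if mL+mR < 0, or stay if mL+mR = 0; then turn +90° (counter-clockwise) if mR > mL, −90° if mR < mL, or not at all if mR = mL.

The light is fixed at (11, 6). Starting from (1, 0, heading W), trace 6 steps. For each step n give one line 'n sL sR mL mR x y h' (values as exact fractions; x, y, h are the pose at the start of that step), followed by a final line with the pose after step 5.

n=0: pose=(1,0,W); sL=16/25, sR=80/89; mL=-576/2225, mR=-80/89; mL+mR=-2576/2225 → advance -1; mR−mL=-16/25 → turn -1·90°
n=1: pose=(2,0,N); sL=160/153, sR=32/9; mL=-128/51, mR=-32/9; mL+mR=-928/153 → advance -1; mR−mL=-160/153 → turn -1·90°
n=2: pose=(2,-1,E); sL=40/13, sR=20/17; mL=420/221, mR=-20/17; mL+mR=160/221 → advance +1; mR−mL=-40/13 → turn -1·90°
n=3: pose=(3,-1,S); sL=32/25, sR=160/221; mL=3072/5525, mR=-160/221; mL+mR=-928/5525 → advance -1; mR−mL=-32/25 → turn -1·90°
n=4: pose=(3,0,W); sL=80/101, sR=16/13; mL=-576/1313, mR=-16/13; mL+mR=-2192/1313 → advance -1; mR−mL=-80/101 → turn -1·90°
n=5: pose=(4,0,N); sL=160/109, sR=32/5; mL=-2688/545, mR=-32/5; mL+mR=-6176/545 → advance -1; mR−mL=-160/109 → turn -1·90°

0 16/25 80/89 -576/2225 -80/89 1 0 W
1 160/153 32/9 -128/51 -32/9 2 0 N
2 40/13 20/17 420/221 -20/17 2 -1 E
3 32/25 160/221 3072/5525 -160/221 3 -1 S
4 80/101 16/13 -576/1313 -16/13 3 0 W
5 160/109 32/5 -2688/545 -32/5 4 0 N
final 4 -1 E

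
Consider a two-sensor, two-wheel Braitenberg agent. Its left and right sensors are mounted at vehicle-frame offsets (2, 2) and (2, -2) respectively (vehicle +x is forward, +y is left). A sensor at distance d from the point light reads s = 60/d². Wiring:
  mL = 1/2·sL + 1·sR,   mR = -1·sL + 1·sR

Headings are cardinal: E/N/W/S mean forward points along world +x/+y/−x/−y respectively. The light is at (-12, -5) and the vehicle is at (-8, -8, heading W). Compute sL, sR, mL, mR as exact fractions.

60/29 12 378/29 288/29

left sensor world pos  = (-10, -10); dL² = 29
right sensor world pos = (-10, -6); dR² = 5
sL = 60/29 = 60/29
sR = 60/5 = 12
mL = 1/2·sL + 1·sR = 378/29
mR = -1·sL + 1·sR = 288/29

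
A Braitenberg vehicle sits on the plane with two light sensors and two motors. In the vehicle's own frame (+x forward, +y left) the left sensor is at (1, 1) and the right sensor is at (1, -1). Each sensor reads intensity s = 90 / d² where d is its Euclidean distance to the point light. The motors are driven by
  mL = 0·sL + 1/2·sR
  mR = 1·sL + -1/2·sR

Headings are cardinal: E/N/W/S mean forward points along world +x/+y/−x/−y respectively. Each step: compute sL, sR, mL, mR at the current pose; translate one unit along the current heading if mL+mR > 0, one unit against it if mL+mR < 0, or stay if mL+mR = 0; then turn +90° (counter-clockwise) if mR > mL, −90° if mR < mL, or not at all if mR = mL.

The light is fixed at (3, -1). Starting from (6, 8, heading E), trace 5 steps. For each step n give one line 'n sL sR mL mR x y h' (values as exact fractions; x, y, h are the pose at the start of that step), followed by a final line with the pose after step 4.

n=0: pose=(6,8,E); sL=45/58, sR=9/8; mL=9/16, mR=99/464; mL+mR=45/58 → advance +1; mR−mL=-81/232 → turn -1·90°
n=1: pose=(7,8,S); sL=90/89, sR=90/73; mL=45/73, mR=2565/6497; mL+mR=90/89 → advance +1; mR−mL=-1440/6497 → turn -1·90°
n=2: pose=(7,7,W); sL=45/29, sR=1; mL=1/2, mR=61/58; mL+mR=45/29 → advance +1; mR−mL=16/29 → turn +1·90°
n=3: pose=(6,7,S); sL=18/13, sR=90/53; mL=45/53, mR=369/689; mL+mR=18/13 → advance +1; mR−mL=-216/689 → turn -1·90°
n=4: pose=(6,6,W); sL=9/4, sR=45/34; mL=45/68, mR=27/17; mL+mR=9/4 → advance +1; mR−mL=63/68 → turn +1·90°

0 45/58 9/8 9/16 99/464 6 8 E
1 90/89 90/73 45/73 2565/6497 7 8 S
2 45/29 1 1/2 61/58 7 7 W
3 18/13 90/53 45/53 369/689 6 7 S
4 9/4 45/34 45/68 27/17 6 6 W
final 5 6 S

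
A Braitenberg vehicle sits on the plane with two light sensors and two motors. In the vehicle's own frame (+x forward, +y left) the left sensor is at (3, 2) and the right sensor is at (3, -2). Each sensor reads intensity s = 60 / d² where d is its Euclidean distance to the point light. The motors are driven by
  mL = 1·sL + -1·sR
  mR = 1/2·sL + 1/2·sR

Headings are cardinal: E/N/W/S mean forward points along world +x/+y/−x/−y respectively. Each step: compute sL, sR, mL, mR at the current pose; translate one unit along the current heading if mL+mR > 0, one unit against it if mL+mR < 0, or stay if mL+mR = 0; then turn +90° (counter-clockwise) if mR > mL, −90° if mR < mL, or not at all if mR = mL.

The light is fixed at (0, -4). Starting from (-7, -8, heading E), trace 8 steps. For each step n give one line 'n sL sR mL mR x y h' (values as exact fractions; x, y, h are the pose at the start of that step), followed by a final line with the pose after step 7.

n=0: pose=(-7,-8,E); sL=3, sR=15/13; mL=24/13, mR=27/13; mL+mR=51/13 → advance +1; mR−mL=3/13 → turn +1·90°
n=1: pose=(-6,-8,N); sL=12/13, sR=60/17; mL=-576/221, mR=492/221; mL+mR=-84/221 → advance -1; mR−mL=1068/221 → turn +1·90°
n=2: pose=(-6,-9,W); sL=6/13, sR=2/3; mL=-8/39, mR=22/39; mL+mR=14/39 → advance +1; mR−mL=10/13 → turn +1·90°
n=3: pose=(-7,-9,S); sL=60/89, sR=12/29; mL=672/2581, mR=1404/2581; mL+mR=2076/2581 → advance +1; mR−mL=732/2581 → turn +1·90°
n=4: pose=(-7,-10,E); sL=15/8, sR=3/4; mL=9/8, mR=21/16; mL+mR=39/16 → advance +1; mR−mL=3/16 → turn +1·90°
n=5: pose=(-6,-10,N); sL=60/73, sR=12/5; mL=-576/365, mR=588/365; mL+mR=12/365 → advance +1; mR−mL=1164/365 → turn +1·90°
n=6: pose=(-6,-9,W); sL=6/13, sR=2/3; mL=-8/39, mR=22/39; mL+mR=14/39 → advance +1; mR−mL=10/13 → turn +1·90°
n=7: pose=(-7,-9,S); sL=60/89, sR=12/29; mL=672/2581, mR=1404/2581; mL+mR=2076/2581 → advance +1; mR−mL=732/2581 → turn +1·90°

0 3 15/13 24/13 27/13 -7 -8 E
1 12/13 60/17 -576/221 492/221 -6 -8 N
2 6/13 2/3 -8/39 22/39 -6 -9 W
3 60/89 12/29 672/2581 1404/2581 -7 -9 S
4 15/8 3/4 9/8 21/16 -7 -10 E
5 60/73 12/5 -576/365 588/365 -6 -10 N
6 6/13 2/3 -8/39 22/39 -6 -9 W
7 60/89 12/29 672/2581 1404/2581 -7 -9 S
final -7 -10 E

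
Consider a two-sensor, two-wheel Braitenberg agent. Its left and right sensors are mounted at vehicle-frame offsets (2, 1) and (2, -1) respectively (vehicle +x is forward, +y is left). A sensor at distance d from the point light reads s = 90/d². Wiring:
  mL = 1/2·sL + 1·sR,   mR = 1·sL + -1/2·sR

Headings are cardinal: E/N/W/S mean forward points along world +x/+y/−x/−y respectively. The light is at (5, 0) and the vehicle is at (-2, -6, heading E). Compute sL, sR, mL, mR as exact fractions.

9/5 45/37 783/370 441/370

left sensor world pos  = (0, -5); dL² = 50
right sensor world pos = (0, -7); dR² = 74
sL = 90/50 = 9/5
sR = 90/74 = 45/37
mL = 1/2·sL + 1·sR = 783/370
mR = 1·sL + -1/2·sR = 441/370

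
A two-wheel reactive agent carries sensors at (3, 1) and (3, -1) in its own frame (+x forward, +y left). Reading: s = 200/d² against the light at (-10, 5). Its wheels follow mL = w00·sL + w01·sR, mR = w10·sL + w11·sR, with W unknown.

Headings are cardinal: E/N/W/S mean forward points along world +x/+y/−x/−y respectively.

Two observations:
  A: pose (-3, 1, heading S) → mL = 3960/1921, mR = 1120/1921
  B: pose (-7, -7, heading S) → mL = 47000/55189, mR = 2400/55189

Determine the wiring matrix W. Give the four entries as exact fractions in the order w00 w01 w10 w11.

1/2 1/2 -1 1

obs A: pose=(-3,1,S) → sL=200/113, sR=40/17, mL=3960/1921, mR=1120/1921
obs B: pose=(-7,-7,S) → sL=200/241, sR=200/229, mL=47000/55189, mR=2400/55189
sensor matrix S = [[200/113, 40/17], [200/241, 200/229]]; det S = -43136000/106018069
solve [mL_A; mL_B] = S·[w00; w01] and [mR_A; mR_B] = S·[w10; w11]:
  w00 = 1/2, w01 = 1/2, w10 = -1, w11 = 1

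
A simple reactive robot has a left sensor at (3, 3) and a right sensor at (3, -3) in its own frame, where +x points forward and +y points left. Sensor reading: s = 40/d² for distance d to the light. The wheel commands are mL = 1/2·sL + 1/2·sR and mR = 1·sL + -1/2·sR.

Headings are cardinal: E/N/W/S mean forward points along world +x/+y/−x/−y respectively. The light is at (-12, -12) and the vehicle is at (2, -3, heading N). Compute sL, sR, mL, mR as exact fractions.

left sensor world pos  = (-1, 0); dL² = 265
right sensor world pos = (5, 0); dR² = 433
sL = 40/265 = 8/53
sR = 40/433 = 40/433
mL = 1/2·sL + 1/2·sR = 2792/22949
mR = 1·sL + -1/2·sR = 2404/22949

8/53 40/433 2792/22949 2404/22949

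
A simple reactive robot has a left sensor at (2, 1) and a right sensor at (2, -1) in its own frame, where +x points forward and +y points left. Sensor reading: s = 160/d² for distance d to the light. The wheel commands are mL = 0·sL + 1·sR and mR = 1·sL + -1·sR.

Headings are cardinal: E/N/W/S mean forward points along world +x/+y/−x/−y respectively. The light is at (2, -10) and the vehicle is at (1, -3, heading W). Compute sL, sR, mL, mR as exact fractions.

32/9 160/73 160/73 896/657

left sensor world pos  = (-1, -4); dL² = 45
right sensor world pos = (-1, -2); dR² = 73
sL = 160/45 = 32/9
sR = 160/73 = 160/73
mL = 0·sL + 1·sR = 160/73
mR = 1·sL + -1·sR = 896/657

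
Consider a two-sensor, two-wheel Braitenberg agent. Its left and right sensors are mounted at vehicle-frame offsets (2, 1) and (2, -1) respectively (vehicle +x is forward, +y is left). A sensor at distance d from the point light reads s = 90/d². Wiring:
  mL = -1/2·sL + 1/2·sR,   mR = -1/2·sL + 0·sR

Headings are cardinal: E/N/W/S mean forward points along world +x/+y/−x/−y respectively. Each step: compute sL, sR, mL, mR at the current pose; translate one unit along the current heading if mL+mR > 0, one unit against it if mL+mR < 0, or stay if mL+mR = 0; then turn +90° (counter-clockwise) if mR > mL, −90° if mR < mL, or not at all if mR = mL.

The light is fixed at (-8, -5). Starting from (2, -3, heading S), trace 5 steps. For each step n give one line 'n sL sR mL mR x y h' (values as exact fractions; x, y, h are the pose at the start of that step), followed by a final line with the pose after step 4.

n=0: pose=(2,-3,S); sL=90/121, sR=10/9; mL=200/1089, mR=-45/121; mL+mR=-205/1089 → advance -1; mR−mL=-5/9 → turn -1·90°
n=1: pose=(2,-2,W); sL=45/34, sR=9/8; mL=-27/272, mR=-45/68; mL+mR=-207/272 → advance -1; mR−mL=-9/16 → turn -1·90°
n=2: pose=(3,-2,N); sL=18/25, sR=90/169; mL=-396/4225, mR=-9/25; mL+mR=-1917/4225 → advance -1; mR−mL=-45/169 → turn -1·90°
n=3: pose=(3,-3,E); sL=45/89, sR=9/17; mL=18/1513, mR=-45/178; mL+mR=-729/3026 → advance -1; mR−mL=-9/34 → turn -1·90°
n=4: pose=(2,-3,S); sL=90/121, sR=10/9; mL=200/1089, mR=-45/121; mL+mR=-205/1089 → advance -1; mR−mL=-5/9 → turn -1·90°

0 90/121 10/9 200/1089 -45/121 2 -3 S
1 45/34 9/8 -27/272 -45/68 2 -2 W
2 18/25 90/169 -396/4225 -9/25 3 -2 N
3 45/89 9/17 18/1513 -45/178 3 -3 E
4 90/121 10/9 200/1089 -45/121 2 -3 S
final 2 -2 W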